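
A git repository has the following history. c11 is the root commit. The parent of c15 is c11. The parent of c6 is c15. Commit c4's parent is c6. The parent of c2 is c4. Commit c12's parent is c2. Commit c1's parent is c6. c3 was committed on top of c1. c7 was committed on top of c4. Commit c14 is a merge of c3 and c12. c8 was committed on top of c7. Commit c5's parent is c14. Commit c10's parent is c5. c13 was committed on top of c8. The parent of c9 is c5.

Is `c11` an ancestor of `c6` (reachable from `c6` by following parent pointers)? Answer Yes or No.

Yes

Ancestors of c6 (commits reachable by following parents): {c11, c15, c6}.
c11 is in that set, so it is an ancestor of c6.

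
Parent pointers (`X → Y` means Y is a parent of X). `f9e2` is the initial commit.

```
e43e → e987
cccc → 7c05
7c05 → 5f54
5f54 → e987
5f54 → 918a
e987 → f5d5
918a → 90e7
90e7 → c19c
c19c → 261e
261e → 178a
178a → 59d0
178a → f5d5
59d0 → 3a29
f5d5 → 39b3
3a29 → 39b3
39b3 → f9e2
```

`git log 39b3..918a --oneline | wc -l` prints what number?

8

Reachable from 918a: {178a, 261e, 39b3, 3a29, 59d0, 90e7, 918a, c19c, f5d5, f9e2}.
Reachable from 39b3: {39b3, f9e2}.
In 918a's history but not 39b3's: {178a, 261e, 3a29, 59d0, 90e7, 918a, c19c, f5d5} — 8 commits.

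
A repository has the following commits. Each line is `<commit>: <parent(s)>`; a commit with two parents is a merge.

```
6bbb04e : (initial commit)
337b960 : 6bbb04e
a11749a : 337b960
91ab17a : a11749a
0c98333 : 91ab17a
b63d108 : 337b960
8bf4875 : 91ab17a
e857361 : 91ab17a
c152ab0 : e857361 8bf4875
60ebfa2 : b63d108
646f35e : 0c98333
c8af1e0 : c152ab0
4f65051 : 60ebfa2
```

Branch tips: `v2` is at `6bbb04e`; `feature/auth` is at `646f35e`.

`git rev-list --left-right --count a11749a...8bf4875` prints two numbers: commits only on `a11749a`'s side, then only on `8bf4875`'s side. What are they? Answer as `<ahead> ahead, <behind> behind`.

Reachable from a11749a: {337b960, 6bbb04e, a11749a}.
Reachable from 8bf4875: {337b960, 6bbb04e, 8bf4875, 91ab17a, a11749a}.
Only in a11749a's history (ahead): {} — 0.
Only in 8bf4875's history (behind): {8bf4875, 91ab17a} — 2.

0 ahead, 2 behind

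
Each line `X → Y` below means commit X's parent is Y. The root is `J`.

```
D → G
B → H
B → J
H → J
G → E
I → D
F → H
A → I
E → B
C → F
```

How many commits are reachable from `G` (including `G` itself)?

Walking parent pointers from G: reachable set = {B, E, G, H, J}.
That is 5 commits.

5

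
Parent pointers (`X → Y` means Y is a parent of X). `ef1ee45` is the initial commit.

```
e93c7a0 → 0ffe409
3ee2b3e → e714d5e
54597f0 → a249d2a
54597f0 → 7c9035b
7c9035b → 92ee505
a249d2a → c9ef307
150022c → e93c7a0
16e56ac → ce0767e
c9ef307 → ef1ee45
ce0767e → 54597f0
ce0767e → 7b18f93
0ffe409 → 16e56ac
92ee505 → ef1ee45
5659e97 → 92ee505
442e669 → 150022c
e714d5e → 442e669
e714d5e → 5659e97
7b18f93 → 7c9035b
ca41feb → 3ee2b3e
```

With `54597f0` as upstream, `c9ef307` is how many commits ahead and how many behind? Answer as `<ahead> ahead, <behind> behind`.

0 ahead, 4 behind

Reachable from c9ef307: {c9ef307, ef1ee45}.
Reachable from 54597f0: {54597f0, 7c9035b, 92ee505, a249d2a, c9ef307, ef1ee45}.
Only in c9ef307's history (ahead): {} — 0.
Only in 54597f0's history (behind): {54597f0, 7c9035b, 92ee505, a249d2a} — 4.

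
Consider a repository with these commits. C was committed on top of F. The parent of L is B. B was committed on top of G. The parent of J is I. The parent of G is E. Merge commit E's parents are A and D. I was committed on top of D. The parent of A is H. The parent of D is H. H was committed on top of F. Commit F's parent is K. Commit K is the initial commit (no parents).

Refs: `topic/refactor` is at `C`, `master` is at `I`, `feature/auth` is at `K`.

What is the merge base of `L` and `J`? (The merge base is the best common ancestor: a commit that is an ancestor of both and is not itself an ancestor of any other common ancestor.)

D

Ancestors of L: {A, B, D, E, F, G, H, K, L}.
Ancestors of J: {D, F, H, I, J, K}.
Common ancestors: {D, F, H, K}.
Among these, D is not an ancestor of any other common ancestor — it is the merge base.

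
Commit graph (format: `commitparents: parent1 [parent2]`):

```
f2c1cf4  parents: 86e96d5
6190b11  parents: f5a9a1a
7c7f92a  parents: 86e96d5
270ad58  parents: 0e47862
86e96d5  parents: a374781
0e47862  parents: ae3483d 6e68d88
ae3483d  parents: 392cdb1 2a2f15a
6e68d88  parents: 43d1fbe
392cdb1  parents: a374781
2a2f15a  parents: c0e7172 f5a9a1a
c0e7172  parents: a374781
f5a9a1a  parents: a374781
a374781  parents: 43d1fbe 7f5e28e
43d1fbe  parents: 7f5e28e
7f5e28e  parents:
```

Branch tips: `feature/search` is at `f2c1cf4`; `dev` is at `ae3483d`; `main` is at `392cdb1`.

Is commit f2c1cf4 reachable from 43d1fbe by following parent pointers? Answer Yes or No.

Ancestors of 43d1fbe: {43d1fbe, 7f5e28e}.
f2c1cf4 is not in that set, so it is not an ancestor of 43d1fbe.

No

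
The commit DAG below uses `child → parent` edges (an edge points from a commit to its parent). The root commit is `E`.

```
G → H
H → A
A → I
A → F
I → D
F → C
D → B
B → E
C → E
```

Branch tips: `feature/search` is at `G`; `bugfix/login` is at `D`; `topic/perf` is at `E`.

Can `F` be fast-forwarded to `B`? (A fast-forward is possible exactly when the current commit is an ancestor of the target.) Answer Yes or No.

No

A fast-forward from F to B is possible iff F is an ancestor of B.
Ancestors of B: {B, E}.
F is not among them, so fast-forward is not possible.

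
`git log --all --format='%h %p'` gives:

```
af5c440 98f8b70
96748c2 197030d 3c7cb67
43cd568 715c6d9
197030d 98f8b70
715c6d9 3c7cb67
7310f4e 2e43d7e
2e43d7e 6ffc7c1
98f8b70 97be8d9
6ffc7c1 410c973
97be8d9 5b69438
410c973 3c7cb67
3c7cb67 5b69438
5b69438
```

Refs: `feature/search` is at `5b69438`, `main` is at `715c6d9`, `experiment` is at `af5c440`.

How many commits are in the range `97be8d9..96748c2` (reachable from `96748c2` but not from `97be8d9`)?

Reachable from 96748c2: {197030d, 3c7cb67, 5b69438, 96748c2, 97be8d9, 98f8b70}.
Reachable from 97be8d9: {5b69438, 97be8d9}.
In 96748c2's history but not 97be8d9's: {197030d, 3c7cb67, 96748c2, 98f8b70} — 4 commits.

4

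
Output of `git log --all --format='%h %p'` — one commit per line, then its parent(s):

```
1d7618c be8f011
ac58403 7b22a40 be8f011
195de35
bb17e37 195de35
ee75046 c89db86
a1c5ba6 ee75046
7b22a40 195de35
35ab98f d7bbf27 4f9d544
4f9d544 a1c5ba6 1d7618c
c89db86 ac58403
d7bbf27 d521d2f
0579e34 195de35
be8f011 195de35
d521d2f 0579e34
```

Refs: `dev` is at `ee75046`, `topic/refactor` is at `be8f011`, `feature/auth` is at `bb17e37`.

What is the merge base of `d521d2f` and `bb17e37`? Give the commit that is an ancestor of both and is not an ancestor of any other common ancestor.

195de35

Ancestors of d521d2f: {0579e34, 195de35, d521d2f}.
Ancestors of bb17e37: {195de35, bb17e37}.
Common ancestors: {195de35}.
The only common ancestor is 195de35, so it is the merge base.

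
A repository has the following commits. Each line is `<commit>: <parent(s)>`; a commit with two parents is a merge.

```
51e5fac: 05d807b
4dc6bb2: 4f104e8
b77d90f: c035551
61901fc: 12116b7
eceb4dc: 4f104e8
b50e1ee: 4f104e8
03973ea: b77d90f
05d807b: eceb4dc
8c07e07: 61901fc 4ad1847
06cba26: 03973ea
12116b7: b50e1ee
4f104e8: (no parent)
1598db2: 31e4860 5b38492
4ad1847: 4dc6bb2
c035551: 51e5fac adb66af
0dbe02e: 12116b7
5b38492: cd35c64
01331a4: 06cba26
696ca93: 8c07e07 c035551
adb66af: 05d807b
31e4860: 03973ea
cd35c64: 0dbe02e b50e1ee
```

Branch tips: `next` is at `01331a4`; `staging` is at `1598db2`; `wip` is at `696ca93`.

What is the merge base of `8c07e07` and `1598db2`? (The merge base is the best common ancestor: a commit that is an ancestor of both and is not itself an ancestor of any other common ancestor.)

12116b7

Ancestors of 8c07e07: {12116b7, 4ad1847, 4dc6bb2, 4f104e8, 61901fc, 8c07e07, b50e1ee}.
Ancestors of 1598db2: {03973ea, 05d807b, 0dbe02e, 12116b7, 1598db2, 31e4860, 4f104e8, 51e5fac, 5b38492, adb66af, b50e1ee, b77d90f, c035551, cd35c64, eceb4dc}.
Common ancestors: {12116b7, 4f104e8, b50e1ee}.
Among these, 12116b7 is not an ancestor of any other common ancestor — it is the merge base.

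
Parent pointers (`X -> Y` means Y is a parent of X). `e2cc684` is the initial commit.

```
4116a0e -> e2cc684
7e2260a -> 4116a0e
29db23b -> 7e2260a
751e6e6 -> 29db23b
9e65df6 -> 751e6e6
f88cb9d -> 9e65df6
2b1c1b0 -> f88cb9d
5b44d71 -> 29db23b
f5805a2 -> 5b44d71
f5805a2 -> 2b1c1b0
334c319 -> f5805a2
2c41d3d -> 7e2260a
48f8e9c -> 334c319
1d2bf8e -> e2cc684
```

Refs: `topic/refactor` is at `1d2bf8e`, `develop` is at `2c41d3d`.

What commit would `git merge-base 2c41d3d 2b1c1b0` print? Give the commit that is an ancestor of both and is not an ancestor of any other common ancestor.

7e2260a

Ancestors of 2c41d3d: {2c41d3d, 4116a0e, 7e2260a, e2cc684}.
Ancestors of 2b1c1b0: {29db23b, 2b1c1b0, 4116a0e, 751e6e6, 7e2260a, 9e65df6, e2cc684, f88cb9d}.
Common ancestors: {4116a0e, 7e2260a, e2cc684}.
Among these, 7e2260a is not an ancestor of any other common ancestor — it is the merge base.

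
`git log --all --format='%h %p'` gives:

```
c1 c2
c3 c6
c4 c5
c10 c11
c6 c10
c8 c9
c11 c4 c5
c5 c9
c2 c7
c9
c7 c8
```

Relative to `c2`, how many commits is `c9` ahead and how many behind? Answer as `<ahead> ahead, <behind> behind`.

Reachable from c9: {c9}.
Reachable from c2: {c2, c7, c8, c9}.
Only in c9's history (ahead): {} — 0.
Only in c2's history (behind): {c2, c7, c8} — 3.

0 ahead, 3 behind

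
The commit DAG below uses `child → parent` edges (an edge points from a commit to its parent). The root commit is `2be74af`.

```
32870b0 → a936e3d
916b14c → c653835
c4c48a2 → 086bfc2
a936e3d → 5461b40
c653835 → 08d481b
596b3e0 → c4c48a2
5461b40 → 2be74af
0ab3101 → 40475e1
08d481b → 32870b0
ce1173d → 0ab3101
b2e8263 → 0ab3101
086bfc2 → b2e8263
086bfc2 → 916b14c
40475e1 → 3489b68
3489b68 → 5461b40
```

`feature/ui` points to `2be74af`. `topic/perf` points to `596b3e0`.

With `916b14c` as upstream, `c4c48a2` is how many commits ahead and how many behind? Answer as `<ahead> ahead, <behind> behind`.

Reachable from c4c48a2: {086bfc2, 08d481b, 0ab3101, 2be74af, 32870b0, 3489b68, 40475e1, 5461b40, 916b14c, a936e3d, b2e8263, c4c48a2, c653835}.
Reachable from 916b14c: {08d481b, 2be74af, 32870b0, 5461b40, 916b14c, a936e3d, c653835}.
Only in c4c48a2's history (ahead): {086bfc2, 0ab3101, 3489b68, 40475e1, b2e8263, c4c48a2} — 6.
Only in 916b14c's history (behind): {} — 0.

6 ahead, 0 behind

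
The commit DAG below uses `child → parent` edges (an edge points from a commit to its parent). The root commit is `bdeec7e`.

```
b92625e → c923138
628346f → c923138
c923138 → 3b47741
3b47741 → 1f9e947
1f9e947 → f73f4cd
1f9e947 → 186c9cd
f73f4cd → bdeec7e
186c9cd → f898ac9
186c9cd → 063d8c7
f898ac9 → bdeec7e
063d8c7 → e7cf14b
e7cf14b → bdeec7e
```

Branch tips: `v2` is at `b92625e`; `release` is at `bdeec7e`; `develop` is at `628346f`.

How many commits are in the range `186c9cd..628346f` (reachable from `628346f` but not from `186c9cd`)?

Reachable from 628346f: {063d8c7, 186c9cd, 1f9e947, 3b47741, 628346f, bdeec7e, c923138, e7cf14b, f73f4cd, f898ac9}.
Reachable from 186c9cd: {063d8c7, 186c9cd, bdeec7e, e7cf14b, f898ac9}.
In 628346f's history but not 186c9cd's: {1f9e947, 3b47741, 628346f, c923138, f73f4cd} — 5 commits.

5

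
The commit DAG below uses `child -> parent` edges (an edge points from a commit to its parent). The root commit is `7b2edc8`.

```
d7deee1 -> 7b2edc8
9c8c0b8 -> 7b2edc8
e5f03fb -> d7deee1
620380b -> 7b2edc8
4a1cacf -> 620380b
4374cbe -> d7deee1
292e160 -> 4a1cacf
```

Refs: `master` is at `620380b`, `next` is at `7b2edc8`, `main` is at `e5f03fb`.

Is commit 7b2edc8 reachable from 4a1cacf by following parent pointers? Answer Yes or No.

Yes

Ancestors of 4a1cacf (commits reachable by following parents): {4a1cacf, 620380b, 7b2edc8}.
7b2edc8 is in that set, so it is an ancestor of 4a1cacf.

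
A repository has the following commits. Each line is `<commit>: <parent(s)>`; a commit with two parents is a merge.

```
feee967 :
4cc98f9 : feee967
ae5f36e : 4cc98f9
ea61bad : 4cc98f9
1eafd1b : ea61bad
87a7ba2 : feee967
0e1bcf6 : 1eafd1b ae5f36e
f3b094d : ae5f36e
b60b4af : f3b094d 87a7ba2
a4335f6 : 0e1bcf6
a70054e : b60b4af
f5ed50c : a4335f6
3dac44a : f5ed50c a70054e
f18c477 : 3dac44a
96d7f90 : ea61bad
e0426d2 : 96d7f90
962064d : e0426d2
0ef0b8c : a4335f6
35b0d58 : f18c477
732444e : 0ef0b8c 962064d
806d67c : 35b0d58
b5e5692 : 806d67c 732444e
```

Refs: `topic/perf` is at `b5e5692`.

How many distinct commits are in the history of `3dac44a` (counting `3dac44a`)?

Walking parent pointers from 3dac44a: reachable set = {0e1bcf6, 1eafd1b, 3dac44a, 4cc98f9, 87a7ba2, a4335f6, a70054e, ae5f36e, b60b4af, ea61bad, f3b094d, f5ed50c, feee967}.
That is 13 commits.

13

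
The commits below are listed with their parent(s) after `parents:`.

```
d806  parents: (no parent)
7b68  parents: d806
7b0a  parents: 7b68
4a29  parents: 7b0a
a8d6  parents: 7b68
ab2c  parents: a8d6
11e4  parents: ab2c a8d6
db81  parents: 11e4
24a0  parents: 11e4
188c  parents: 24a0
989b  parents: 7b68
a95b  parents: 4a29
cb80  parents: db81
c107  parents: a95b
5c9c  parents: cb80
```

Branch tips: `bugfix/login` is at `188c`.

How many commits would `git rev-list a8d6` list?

3

Walking parent pointers from a8d6: reachable set = {7b68, a8d6, d806}.
That is 3 commits.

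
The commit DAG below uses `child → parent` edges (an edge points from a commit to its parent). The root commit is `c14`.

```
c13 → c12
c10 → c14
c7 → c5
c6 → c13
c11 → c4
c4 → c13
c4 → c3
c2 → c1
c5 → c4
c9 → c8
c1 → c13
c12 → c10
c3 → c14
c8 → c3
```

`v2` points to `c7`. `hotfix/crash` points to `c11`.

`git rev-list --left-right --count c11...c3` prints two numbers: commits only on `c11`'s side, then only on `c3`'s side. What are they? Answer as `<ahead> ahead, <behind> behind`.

5 ahead, 0 behind

Reachable from c11: {c10, c11, c12, c13, c14, c3, c4}.
Reachable from c3: {c14, c3}.
Only in c11's history (ahead): {c10, c11, c12, c13, c4} — 5.
Only in c3's history (behind): {} — 0.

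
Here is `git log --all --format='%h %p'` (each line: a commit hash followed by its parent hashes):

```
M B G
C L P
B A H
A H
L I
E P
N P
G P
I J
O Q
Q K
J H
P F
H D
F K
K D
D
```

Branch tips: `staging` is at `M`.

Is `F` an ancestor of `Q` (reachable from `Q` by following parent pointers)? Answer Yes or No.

No

Ancestors of Q: {D, K, Q}.
F is not in that set, so it is not an ancestor of Q.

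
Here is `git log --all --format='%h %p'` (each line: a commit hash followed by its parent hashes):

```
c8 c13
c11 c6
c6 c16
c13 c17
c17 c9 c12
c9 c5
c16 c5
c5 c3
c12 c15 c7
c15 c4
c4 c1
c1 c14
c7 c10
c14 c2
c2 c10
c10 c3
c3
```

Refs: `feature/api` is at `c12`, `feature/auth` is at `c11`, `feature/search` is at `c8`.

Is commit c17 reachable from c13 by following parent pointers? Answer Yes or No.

Yes

Ancestors of c13 (commits reachable by following parents): {c1, c10, c12, c13, c14, c15, c17, c2, c3, c4, c5, c7, c9}.
c17 is in that set, so it is an ancestor of c13.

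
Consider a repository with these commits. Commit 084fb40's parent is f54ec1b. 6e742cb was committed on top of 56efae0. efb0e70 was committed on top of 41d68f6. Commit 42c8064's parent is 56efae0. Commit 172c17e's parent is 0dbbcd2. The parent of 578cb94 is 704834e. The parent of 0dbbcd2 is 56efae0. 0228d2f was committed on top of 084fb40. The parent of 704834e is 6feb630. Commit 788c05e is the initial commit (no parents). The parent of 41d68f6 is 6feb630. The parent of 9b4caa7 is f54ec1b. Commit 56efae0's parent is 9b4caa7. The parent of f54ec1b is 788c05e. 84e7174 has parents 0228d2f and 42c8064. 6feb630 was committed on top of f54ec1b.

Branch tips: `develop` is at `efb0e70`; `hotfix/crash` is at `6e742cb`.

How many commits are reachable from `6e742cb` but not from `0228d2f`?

3

Reachable from 6e742cb: {56efae0, 6e742cb, 788c05e, 9b4caa7, f54ec1b}.
Reachable from 0228d2f: {0228d2f, 084fb40, 788c05e, f54ec1b}.
In 6e742cb's history but not 0228d2f's: {56efae0, 6e742cb, 9b4caa7} — 3 commits.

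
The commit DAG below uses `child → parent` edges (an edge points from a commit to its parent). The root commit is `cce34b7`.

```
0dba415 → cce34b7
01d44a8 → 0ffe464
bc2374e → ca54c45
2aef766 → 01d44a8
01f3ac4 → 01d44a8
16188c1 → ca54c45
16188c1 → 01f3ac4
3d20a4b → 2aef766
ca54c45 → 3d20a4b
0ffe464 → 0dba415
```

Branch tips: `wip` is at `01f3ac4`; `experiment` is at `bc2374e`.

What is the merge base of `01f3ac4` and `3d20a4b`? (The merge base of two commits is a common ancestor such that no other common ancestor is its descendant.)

01d44a8

Ancestors of 01f3ac4: {01d44a8, 01f3ac4, 0dba415, 0ffe464, cce34b7}.
Ancestors of 3d20a4b: {01d44a8, 0dba415, 0ffe464, 2aef766, 3d20a4b, cce34b7}.
Common ancestors: {01d44a8, 0dba415, 0ffe464, cce34b7}.
Among these, 01d44a8 is not an ancestor of any other common ancestor — it is the merge base.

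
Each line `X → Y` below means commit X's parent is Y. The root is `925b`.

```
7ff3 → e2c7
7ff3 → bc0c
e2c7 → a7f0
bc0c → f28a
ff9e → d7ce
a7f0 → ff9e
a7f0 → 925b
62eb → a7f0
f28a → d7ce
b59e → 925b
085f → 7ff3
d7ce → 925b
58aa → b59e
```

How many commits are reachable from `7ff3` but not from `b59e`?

Reachable from 7ff3: {7ff3, 925b, a7f0, bc0c, d7ce, e2c7, f28a, ff9e}.
Reachable from b59e: {925b, b59e}.
In 7ff3's history but not b59e's: {7ff3, a7f0, bc0c, d7ce, e2c7, f28a, ff9e} — 7 commits.

7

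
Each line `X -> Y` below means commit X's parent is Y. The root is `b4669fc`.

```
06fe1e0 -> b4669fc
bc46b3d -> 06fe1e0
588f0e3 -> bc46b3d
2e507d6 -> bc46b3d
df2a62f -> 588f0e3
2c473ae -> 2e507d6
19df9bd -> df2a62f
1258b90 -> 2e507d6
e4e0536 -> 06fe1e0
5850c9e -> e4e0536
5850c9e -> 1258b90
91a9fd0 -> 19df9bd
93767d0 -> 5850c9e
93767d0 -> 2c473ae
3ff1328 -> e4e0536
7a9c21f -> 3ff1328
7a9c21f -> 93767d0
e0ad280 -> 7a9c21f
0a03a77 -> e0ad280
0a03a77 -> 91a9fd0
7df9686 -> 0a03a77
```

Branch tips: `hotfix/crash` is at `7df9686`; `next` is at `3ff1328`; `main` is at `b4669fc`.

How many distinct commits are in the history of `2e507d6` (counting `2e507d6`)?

4

Walking parent pointers from 2e507d6: reachable set = {06fe1e0, 2e507d6, b4669fc, bc46b3d}.
That is 4 commits.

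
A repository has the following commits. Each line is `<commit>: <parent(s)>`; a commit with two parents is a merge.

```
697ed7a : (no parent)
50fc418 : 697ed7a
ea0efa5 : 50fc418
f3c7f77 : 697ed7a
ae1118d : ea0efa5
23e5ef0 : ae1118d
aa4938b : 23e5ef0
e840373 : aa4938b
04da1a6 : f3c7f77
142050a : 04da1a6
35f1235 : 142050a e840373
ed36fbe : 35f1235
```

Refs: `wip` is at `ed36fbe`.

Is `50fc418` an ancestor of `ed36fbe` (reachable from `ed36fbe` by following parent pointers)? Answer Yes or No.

Ancestors of ed36fbe (commits reachable by following parents): {04da1a6, 142050a, 23e5ef0, 35f1235, 50fc418, 697ed7a, aa4938b, ae1118d, e840373, ea0efa5, ed36fbe, f3c7f77}.
50fc418 is in that set, so it is an ancestor of ed36fbe.

Yes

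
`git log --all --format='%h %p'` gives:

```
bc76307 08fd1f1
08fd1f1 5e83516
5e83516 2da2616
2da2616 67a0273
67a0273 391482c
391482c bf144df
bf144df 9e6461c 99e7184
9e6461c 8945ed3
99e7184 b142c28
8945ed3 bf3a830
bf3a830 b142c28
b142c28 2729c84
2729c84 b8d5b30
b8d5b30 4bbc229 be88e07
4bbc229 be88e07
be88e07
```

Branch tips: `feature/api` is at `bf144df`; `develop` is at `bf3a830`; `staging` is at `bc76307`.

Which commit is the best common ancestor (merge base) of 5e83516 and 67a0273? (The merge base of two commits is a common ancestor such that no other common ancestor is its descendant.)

67a0273

Ancestors of 5e83516: {2729c84, 2da2616, 391482c, 4bbc229, 5e83516, 67a0273, 8945ed3, 99e7184, 9e6461c, b142c28, b8d5b30, be88e07, bf144df, bf3a830}.
Ancestors of 67a0273: {2729c84, 391482c, 4bbc229, 67a0273, 8945ed3, 99e7184, 9e6461c, b142c28, b8d5b30, be88e07, bf144df, bf3a830}.
Common ancestors: {2729c84, 391482c, 4bbc229, 67a0273, 8945ed3, 99e7184, 9e6461c, b142c28, b8d5b30, be88e07, bf144df, bf3a830}.
Among these, 67a0273 is not an ancestor of any other common ancestor — it is the merge base.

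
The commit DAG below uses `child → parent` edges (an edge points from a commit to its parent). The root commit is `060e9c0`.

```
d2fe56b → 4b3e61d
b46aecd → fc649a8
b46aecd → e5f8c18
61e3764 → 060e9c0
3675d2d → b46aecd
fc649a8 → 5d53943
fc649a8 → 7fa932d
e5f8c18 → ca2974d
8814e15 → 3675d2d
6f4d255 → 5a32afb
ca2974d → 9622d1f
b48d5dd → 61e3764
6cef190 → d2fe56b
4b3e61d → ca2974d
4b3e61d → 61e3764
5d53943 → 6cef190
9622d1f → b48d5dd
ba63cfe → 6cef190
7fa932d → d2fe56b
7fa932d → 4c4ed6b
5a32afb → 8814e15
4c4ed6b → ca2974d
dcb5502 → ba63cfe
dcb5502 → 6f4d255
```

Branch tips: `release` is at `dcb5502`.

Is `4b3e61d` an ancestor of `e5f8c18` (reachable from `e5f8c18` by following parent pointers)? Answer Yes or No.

Ancestors of e5f8c18: {060e9c0, 61e3764, 9622d1f, b48d5dd, ca2974d, e5f8c18}.
4b3e61d is not in that set, so it is not an ancestor of e5f8c18.

No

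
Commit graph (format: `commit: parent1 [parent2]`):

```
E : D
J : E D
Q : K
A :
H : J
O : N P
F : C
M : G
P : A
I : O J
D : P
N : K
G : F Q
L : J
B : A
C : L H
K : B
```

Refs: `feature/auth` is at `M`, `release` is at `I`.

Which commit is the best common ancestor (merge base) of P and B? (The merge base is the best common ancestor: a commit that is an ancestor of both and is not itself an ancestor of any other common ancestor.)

Ancestors of P: {A, P}.
Ancestors of B: {A, B}.
Common ancestors: {A}.
The only common ancestor is A, so it is the merge base.

A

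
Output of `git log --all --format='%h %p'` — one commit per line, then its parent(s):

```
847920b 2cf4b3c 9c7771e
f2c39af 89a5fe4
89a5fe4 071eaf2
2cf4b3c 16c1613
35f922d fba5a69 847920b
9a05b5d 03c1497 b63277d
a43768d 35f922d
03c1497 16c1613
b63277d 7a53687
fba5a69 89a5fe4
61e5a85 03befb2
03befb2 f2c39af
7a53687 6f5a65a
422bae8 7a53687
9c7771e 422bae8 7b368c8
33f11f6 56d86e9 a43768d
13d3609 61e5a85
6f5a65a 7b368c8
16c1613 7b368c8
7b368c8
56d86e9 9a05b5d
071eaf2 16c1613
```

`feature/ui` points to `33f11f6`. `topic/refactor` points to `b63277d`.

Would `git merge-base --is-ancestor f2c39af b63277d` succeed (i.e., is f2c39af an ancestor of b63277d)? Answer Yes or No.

No

Ancestors of b63277d: {6f5a65a, 7a53687, 7b368c8, b63277d}.
f2c39af is not in that set, so it is not an ancestor of b63277d.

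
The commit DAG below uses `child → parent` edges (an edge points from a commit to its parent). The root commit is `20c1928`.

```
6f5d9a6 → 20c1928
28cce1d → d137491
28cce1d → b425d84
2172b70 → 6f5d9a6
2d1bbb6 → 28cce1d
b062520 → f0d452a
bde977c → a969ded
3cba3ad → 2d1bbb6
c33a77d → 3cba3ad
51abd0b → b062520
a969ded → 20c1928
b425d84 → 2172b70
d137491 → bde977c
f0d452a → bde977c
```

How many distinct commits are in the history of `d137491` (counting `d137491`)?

Walking parent pointers from d137491: reachable set = {20c1928, a969ded, bde977c, d137491}.
That is 4 commits.

4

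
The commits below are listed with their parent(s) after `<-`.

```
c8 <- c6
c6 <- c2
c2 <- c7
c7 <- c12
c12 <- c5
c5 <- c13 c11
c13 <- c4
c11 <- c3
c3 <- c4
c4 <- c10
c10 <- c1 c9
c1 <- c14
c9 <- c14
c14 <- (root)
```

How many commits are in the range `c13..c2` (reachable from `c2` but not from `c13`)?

Reachable from c2: {c1, c10, c11, c12, c13, c14, c2, c3, c4, c5, c7, c9}.
Reachable from c13: {c1, c10, c13, c14, c4, c9}.
In c2's history but not c13's: {c11, c12, c2, c3, c5, c7} — 6 commits.

6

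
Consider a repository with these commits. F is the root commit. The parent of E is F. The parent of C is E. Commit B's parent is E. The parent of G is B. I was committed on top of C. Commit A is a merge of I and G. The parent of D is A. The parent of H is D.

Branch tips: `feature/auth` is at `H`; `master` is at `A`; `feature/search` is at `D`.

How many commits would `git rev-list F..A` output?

6

Reachable from A: {A, B, C, E, F, G, I}.
Reachable from F: {F}.
In A's history but not F's: {A, B, C, E, G, I} — 6 commits.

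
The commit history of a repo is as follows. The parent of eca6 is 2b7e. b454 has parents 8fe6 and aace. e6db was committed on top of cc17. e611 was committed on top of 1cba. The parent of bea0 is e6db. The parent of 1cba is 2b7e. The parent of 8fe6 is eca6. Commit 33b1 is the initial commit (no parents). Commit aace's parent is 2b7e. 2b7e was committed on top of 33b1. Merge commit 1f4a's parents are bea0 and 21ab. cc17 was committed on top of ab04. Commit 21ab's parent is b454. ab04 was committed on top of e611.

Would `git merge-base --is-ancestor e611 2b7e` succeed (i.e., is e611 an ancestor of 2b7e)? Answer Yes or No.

Ancestors of 2b7e: {2b7e, 33b1}.
e611 is not in that set, so it is not an ancestor of 2b7e.

No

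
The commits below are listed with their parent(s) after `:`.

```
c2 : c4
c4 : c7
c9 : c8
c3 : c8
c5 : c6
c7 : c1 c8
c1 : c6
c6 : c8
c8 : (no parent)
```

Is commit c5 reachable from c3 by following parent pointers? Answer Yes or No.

No

Ancestors of c3: {c3, c8}.
c5 is not in that set, so it is not an ancestor of c3.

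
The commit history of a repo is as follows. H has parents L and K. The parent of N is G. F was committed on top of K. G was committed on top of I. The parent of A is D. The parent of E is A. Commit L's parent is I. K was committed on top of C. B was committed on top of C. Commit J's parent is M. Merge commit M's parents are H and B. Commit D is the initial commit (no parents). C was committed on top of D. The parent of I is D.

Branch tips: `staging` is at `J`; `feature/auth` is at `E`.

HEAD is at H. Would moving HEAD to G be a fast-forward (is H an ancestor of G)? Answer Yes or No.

A fast-forward from H to G is possible iff H is an ancestor of G.
Ancestors of G: {D, G, I}.
H is not among them, so fast-forward is not possible.

No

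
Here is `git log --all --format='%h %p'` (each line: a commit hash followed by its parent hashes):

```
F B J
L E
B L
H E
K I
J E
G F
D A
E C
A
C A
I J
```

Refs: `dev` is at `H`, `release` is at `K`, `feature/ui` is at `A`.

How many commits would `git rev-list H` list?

4

Walking parent pointers from H: reachable set = {A, C, E, H}.
That is 4 commits.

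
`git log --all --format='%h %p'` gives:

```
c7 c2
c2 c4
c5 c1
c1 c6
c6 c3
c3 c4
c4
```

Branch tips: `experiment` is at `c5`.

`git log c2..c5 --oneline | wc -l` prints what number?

4

Reachable from c5: {c1, c3, c4, c5, c6}.
Reachable from c2: {c2, c4}.
In c5's history but not c2's: {c1, c3, c5, c6} — 4 commits.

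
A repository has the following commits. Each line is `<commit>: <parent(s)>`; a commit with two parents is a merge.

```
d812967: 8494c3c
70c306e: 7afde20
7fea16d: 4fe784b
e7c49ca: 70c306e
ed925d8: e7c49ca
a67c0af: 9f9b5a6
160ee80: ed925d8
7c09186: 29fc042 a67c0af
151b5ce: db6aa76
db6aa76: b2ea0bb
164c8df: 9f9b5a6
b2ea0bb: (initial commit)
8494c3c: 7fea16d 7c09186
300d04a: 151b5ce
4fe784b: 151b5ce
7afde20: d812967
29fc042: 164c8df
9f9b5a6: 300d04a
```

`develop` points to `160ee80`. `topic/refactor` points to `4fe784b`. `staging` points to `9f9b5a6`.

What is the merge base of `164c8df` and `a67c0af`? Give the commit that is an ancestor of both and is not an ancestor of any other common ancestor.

9f9b5a6

Ancestors of 164c8df: {151b5ce, 164c8df, 300d04a, 9f9b5a6, b2ea0bb, db6aa76}.
Ancestors of a67c0af: {151b5ce, 300d04a, 9f9b5a6, a67c0af, b2ea0bb, db6aa76}.
Common ancestors: {151b5ce, 300d04a, 9f9b5a6, b2ea0bb, db6aa76}.
Among these, 9f9b5a6 is not an ancestor of any other common ancestor — it is the merge base.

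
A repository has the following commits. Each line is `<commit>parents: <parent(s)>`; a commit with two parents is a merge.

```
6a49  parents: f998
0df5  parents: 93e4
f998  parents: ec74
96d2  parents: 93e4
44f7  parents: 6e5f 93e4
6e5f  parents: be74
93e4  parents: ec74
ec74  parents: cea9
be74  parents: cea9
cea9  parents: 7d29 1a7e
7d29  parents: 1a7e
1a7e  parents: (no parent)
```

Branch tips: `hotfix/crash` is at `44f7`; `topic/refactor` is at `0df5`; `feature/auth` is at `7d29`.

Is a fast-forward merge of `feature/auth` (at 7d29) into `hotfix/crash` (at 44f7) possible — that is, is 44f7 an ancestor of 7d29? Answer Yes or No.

No

A fast-forward from 44f7 to 7d29 is possible iff 44f7 is an ancestor of 7d29.
Ancestors of 7d29: {1a7e, 7d29}.
44f7 is not among them, so fast-forward is not possible.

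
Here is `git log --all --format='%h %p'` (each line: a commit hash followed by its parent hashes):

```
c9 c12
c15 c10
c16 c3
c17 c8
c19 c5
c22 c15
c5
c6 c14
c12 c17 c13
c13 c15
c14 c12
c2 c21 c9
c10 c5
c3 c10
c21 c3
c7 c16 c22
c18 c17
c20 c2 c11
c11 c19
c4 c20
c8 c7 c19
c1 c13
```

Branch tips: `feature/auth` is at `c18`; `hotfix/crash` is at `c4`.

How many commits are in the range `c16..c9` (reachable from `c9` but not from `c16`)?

Reachable from c9: {c10, c12, c13, c15, c16, c17, c19, c22, c3, c5, c7, c8, c9}.
Reachable from c16: {c10, c16, c3, c5}.
In c9's history but not c16's: {c12, c13, c15, c17, c19, c22, c7, c8, c9} — 9 commits.

9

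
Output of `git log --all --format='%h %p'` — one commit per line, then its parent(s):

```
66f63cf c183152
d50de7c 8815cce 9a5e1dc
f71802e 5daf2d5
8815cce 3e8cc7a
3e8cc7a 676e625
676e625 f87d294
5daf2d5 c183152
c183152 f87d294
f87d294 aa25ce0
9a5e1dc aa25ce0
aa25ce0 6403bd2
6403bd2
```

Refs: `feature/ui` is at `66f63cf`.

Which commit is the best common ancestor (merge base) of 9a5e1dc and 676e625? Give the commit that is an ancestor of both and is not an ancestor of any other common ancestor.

Ancestors of 9a5e1dc: {6403bd2, 9a5e1dc, aa25ce0}.
Ancestors of 676e625: {6403bd2, 676e625, aa25ce0, f87d294}.
Common ancestors: {6403bd2, aa25ce0}.
Among these, aa25ce0 is not an ancestor of any other common ancestor — it is the merge base.

aa25ce0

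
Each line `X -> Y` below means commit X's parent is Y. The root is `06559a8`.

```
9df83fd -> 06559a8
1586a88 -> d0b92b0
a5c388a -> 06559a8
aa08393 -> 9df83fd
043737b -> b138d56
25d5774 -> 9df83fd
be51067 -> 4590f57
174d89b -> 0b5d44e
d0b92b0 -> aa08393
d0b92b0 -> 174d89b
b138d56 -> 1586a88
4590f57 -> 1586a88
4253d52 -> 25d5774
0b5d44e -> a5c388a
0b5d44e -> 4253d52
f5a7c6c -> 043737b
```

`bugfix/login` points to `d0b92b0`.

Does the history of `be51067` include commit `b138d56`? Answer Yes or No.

Ancestors of be51067: {06559a8, 0b5d44e, 1586a88, 174d89b, 25d5774, 4253d52, 4590f57, 9df83fd, a5c388a, aa08393, be51067, d0b92b0}.
b138d56 is not in that set, so it is not an ancestor of be51067.

No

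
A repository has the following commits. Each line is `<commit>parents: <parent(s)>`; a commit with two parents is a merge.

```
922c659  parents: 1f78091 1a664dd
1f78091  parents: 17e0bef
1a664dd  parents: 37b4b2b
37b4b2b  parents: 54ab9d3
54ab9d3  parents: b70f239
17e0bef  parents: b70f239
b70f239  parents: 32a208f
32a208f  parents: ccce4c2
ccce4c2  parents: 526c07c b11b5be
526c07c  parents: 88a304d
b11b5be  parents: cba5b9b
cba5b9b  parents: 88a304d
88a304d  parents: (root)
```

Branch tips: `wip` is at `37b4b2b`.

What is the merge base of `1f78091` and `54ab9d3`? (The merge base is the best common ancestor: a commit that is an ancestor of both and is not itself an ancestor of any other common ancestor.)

Ancestors of 1f78091: {17e0bef, 1f78091, 32a208f, 526c07c, 88a304d, b11b5be, b70f239, cba5b9b, ccce4c2}.
Ancestors of 54ab9d3: {32a208f, 526c07c, 54ab9d3, 88a304d, b11b5be, b70f239, cba5b9b, ccce4c2}.
Common ancestors: {32a208f, 526c07c, 88a304d, b11b5be, b70f239, cba5b9b, ccce4c2}.
Among these, b70f239 is not an ancestor of any other common ancestor — it is the merge base.

b70f239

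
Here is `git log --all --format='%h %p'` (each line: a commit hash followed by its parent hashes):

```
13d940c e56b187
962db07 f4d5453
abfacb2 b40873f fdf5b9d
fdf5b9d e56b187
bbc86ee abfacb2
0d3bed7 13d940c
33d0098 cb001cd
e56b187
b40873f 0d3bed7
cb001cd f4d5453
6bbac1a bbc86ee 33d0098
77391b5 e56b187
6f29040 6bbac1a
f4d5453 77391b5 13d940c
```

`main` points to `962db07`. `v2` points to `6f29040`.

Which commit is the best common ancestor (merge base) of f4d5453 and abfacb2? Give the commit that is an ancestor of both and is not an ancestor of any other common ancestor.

Ancestors of f4d5453: {13d940c, 77391b5, e56b187, f4d5453}.
Ancestors of abfacb2: {0d3bed7, 13d940c, abfacb2, b40873f, e56b187, fdf5b9d}.
Common ancestors: {13d940c, e56b187}.
Among these, 13d940c is not an ancestor of any other common ancestor — it is the merge base.

13d940c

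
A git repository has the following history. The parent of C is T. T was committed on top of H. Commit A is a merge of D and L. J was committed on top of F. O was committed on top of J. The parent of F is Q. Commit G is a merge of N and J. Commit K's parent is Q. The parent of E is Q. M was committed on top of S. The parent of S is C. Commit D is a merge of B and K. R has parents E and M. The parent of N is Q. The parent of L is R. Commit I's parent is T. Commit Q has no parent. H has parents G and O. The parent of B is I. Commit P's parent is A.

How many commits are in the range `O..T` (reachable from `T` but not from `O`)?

4

Reachable from T: {F, G, H, J, N, O, Q, T}.
Reachable from O: {F, J, O, Q}.
In T's history but not O's: {G, H, N, T} — 4 commits.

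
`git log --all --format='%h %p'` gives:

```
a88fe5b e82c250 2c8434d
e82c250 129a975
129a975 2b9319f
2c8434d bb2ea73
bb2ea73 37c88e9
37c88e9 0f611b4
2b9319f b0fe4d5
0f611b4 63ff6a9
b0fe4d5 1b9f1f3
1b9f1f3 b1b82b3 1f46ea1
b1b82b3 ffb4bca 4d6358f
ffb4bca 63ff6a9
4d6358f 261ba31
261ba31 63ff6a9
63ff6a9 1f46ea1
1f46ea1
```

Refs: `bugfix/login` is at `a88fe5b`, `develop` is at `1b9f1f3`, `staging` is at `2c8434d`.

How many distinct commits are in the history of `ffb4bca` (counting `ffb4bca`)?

3

Walking parent pointers from ffb4bca: reachable set = {1f46ea1, 63ff6a9, ffb4bca}.
That is 3 commits.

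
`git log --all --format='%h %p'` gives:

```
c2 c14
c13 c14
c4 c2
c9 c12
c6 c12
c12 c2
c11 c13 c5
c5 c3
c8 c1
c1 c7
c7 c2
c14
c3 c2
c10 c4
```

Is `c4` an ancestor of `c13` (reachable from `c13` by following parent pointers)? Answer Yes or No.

Ancestors of c13: {c13, c14}.
c4 is not in that set, so it is not an ancestor of c13.

No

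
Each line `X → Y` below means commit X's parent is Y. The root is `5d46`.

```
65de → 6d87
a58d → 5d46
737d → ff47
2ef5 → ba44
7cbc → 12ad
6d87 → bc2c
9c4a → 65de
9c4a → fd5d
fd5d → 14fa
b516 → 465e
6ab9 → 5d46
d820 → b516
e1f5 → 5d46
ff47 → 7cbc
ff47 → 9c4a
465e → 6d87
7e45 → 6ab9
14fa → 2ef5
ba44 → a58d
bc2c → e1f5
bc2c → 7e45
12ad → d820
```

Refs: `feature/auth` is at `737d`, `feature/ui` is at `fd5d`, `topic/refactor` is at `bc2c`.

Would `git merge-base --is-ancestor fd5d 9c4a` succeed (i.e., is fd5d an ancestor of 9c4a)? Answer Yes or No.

Yes

Ancestors of 9c4a (commits reachable by following parents): {14fa, 2ef5, 5d46, 65de, 6ab9, 6d87, 7e45, 9c4a, a58d, ba44, bc2c, e1f5, fd5d}.
fd5d is in that set, so it is an ancestor of 9c4a.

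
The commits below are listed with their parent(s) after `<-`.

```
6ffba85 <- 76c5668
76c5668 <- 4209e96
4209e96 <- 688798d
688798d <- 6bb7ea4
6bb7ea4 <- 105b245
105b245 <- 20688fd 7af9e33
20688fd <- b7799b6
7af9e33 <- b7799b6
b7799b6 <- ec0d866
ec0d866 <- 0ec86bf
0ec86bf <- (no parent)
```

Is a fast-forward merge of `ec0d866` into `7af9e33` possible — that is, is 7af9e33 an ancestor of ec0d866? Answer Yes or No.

A fast-forward from 7af9e33 to ec0d866 is possible iff 7af9e33 is an ancestor of ec0d866.
Ancestors of ec0d866: {0ec86bf, ec0d866}.
7af9e33 is not among them, so fast-forward is not possible.

No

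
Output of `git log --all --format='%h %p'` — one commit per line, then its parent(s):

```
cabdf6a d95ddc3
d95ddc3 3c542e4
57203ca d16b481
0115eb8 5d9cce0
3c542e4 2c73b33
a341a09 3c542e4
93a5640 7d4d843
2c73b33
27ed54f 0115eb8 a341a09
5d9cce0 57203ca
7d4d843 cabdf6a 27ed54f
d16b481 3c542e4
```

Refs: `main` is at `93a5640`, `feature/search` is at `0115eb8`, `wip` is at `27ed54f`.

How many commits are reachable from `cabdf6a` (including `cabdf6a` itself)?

Walking parent pointers from cabdf6a: reachable set = {2c73b33, 3c542e4, cabdf6a, d95ddc3}.
That is 4 commits.

4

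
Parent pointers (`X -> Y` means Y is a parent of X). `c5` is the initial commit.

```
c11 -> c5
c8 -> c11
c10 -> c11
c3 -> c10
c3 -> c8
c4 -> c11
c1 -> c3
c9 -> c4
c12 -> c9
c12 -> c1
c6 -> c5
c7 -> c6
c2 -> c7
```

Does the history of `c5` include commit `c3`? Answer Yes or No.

Ancestors of c5: {c5}.
c3 is not in that set, so it is not an ancestor of c5.

No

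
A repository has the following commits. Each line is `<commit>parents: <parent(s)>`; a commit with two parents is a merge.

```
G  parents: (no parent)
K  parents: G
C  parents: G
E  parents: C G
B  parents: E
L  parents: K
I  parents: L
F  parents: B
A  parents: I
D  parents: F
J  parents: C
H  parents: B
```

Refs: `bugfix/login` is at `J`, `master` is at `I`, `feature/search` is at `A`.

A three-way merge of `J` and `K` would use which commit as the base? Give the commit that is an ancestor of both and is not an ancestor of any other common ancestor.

G

Ancestors of J: {C, G, J}.
Ancestors of K: {G, K}.
Common ancestors: {G}.
The only common ancestor is G, so it is the merge base.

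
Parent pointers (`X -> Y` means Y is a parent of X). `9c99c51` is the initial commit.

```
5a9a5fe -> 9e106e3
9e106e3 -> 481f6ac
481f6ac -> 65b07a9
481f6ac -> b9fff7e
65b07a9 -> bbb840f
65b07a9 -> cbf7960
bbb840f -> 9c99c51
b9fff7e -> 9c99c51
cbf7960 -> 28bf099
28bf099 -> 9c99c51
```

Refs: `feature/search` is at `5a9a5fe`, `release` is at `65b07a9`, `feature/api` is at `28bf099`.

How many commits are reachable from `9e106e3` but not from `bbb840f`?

Reachable from 9e106e3: {28bf099, 481f6ac, 65b07a9, 9c99c51, 9e106e3, b9fff7e, bbb840f, cbf7960}.
Reachable from bbb840f: {9c99c51, bbb840f}.
In 9e106e3's history but not bbb840f's: {28bf099, 481f6ac, 65b07a9, 9e106e3, b9fff7e, cbf7960} — 6 commits.

6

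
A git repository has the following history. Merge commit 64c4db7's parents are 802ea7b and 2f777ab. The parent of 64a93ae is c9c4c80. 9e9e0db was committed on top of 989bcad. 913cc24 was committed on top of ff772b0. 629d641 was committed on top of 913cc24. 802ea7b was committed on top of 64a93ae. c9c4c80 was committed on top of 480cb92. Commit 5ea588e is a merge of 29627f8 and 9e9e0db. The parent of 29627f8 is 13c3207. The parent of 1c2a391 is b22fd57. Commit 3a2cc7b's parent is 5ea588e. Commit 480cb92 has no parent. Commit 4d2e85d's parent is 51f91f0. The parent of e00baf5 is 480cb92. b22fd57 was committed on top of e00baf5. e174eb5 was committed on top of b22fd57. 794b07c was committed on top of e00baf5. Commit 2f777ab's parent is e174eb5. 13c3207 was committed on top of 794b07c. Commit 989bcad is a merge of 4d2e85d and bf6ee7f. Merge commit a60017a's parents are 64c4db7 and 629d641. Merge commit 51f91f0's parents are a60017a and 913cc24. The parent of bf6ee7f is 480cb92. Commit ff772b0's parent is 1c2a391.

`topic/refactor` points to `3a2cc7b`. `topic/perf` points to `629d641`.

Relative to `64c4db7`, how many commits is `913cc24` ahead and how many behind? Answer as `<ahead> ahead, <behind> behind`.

Reachable from 913cc24: {1c2a391, 480cb92, 913cc24, b22fd57, e00baf5, ff772b0}.
Reachable from 64c4db7: {2f777ab, 480cb92, 64a93ae, 64c4db7, 802ea7b, b22fd57, c9c4c80, e00baf5, e174eb5}.
Only in 913cc24's history (ahead): {1c2a391, 913cc24, ff772b0} — 3.
Only in 64c4db7's history (behind): {2f777ab, 64a93ae, 64c4db7, 802ea7b, c9c4c80, e174eb5} — 6.

3 ahead, 6 behind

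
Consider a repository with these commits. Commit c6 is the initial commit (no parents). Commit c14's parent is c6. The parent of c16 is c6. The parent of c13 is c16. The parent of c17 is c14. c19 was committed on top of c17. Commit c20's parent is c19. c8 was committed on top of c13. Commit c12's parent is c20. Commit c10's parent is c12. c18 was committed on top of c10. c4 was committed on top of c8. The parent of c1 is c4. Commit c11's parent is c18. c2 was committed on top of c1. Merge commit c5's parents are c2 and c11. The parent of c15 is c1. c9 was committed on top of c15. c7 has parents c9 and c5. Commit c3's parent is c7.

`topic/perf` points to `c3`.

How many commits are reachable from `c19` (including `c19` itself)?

4

Walking parent pointers from c19: reachable set = {c14, c17, c19, c6}.
That is 4 commits.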